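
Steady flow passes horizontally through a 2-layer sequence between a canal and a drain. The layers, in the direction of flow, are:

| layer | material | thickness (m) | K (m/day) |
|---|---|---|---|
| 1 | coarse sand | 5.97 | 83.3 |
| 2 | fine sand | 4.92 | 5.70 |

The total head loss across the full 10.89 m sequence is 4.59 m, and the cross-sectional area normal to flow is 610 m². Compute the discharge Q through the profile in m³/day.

3000

Flow is perpendicular to layering, so the layers act in series and the equivalent K is the thickness-weighted harmonic mean.
Total thickness L = 5.97 + 4.92 = 10.89 m.
Σ(b_i/K_i) = 5.97/83.3 + 4.92/5.70 = 0.9348 d.
K_eq = L / Σ(b_i/K_i) = 10.89 / 0.9348 = 11.65 m/day.
Q = K_eq · A · (Δh/L) = 11.65 × 610 × (4.59/10.89) = 2995 m³/day.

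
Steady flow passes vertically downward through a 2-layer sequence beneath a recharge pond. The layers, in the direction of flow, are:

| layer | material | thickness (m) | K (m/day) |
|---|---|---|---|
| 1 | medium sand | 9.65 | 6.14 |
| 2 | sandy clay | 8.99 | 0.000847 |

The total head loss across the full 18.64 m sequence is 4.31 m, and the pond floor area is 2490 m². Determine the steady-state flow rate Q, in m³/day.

1.01

Flow is perpendicular to layering, so the layers act in series and the equivalent K is the thickness-weighted harmonic mean.
Total thickness L = 9.65 + 8.99 = 18.64 m.
Σ(b_i/K_i) = 9.65/6.14 + 8.99/0.000847 = 10616 d.
K_eq = L / Σ(b_i/K_i) = 18.64 / 10616 = 0.001756 m/day.
Q = K_eq · A · (Δh/L) = 0.001756 × 2490 × (4.31/18.64) = 1.011 m³/day.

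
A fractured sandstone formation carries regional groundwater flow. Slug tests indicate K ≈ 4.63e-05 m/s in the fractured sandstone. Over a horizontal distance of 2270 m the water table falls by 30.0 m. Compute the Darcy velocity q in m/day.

Convert K: 4.63e-05 m/s × 86400 = 4.000 m/day.
Hydraulic gradient i = Δh / L = 30.0 / 2270 = 0.01322.
Specific discharge q = K · i = 4.000 × 0.01322 = 0.05287 m/day.

0.0529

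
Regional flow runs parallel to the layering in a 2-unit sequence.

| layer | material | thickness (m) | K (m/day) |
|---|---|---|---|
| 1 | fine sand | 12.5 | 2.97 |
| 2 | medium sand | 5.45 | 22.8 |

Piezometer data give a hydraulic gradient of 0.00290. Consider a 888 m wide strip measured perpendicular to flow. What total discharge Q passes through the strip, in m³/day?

416

Flow is parallel to layering, so each bed carries its own Darcy discharge and the transmissivities add.
Σ(K_i·b_i) = 2.97×12.5 + 22.8×5.45 = 161.4 m²/day.
Hydraulic gradient i = 0.00290.
Q = Σ(K_i·b_i) · W · i = 161.4 × 888 × 0.002900 = 415.6 m³/day.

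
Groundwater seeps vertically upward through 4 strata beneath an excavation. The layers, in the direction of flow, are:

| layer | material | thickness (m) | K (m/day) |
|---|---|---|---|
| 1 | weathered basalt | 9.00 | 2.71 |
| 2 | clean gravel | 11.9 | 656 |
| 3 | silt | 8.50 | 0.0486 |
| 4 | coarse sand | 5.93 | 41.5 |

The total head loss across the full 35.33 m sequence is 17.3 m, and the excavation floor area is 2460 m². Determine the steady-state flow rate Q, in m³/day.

239

Flow is perpendicular to layering, so the layers act in series and the equivalent K is the thickness-weighted harmonic mean.
Total thickness L = 9.00 + 11.9 + 8.50 + 5.93 = 35.33 m.
Σ(b_i/K_i) = 9.00/2.71 + 11.9/656 + 8.50/0.0486 + 5.93/41.5 = 178.4 d.
K_eq = L / Σ(b_i/K_i) = 35.33 / 178.4 = 0.1981 m/day.
Q = K_eq · A · (Δh/L) = 0.1981 × 2460 × (17.3/35.33) = 238.6 m³/day.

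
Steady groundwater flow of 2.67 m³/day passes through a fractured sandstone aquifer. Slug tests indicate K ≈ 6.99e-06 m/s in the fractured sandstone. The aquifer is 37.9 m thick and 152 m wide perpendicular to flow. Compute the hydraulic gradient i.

Convert K: 6.99e-06 m/s × 86400 = 0.6039 m/day.
Cross-sectional area A = 152 × 37.9 = 5761 m².
From Q = K·A·i, i = Q / (K·A) = 2.67 / (0.6039 × 5761) = 0.0007674.

0.000767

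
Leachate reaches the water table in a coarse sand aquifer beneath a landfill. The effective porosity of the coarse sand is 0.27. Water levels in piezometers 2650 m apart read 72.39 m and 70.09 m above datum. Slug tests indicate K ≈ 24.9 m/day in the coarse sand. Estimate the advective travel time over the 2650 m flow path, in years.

90.6

Hydraulic gradient i = (72.39 − 70.09) / 2650 = 2.3 / 2650 = 0.0008679.
Darcy flux q = K · i = 24.90 × 0.0008679 = 0.02161 m/day.
Seepage velocity v = q / n_e = 0.02161 / 0.27 = 0.08004 m/day.
Travel time t = L / v = 2650 / 0.08004 = 33108 days = 90.64 years.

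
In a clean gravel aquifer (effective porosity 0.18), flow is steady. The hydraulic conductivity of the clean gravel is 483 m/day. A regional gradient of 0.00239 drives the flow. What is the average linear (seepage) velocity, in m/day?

6.41

Hydraulic gradient i = 0.00239.
Darcy flux q = K · i = 483.0 × 0.002390 = 1.154 m/day.
Seepage velocity v = q / n_e = 1.154 / 0.18 = 6.413 m/day.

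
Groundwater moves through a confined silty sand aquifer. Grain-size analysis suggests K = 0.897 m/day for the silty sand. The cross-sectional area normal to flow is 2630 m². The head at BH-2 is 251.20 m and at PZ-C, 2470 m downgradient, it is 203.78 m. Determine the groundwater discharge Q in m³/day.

45.3

Hydraulic gradient i = (251.20 − 203.78) / 2470 = 47.42 / 2470 = 0.01920.
Darcy's law: Q = K · A · i = 0.8970 × 2630 × 0.01920 = 45.29 m³/day.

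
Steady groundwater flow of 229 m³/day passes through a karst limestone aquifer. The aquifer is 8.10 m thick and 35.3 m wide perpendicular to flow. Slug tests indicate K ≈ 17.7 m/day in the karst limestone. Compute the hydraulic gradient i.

0.0452

Cross-sectional area A = 35.3 × 8.10 = 285.9 m².
From Q = K·A·i, i = Q / (K·A) = 229 / (17.70 × 285.9) = 0.04525.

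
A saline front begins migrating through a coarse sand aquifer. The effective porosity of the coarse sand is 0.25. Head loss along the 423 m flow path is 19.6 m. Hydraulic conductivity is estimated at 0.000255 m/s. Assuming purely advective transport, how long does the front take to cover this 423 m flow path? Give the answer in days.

104

Convert K: 0.000255 m/s × 86400 = 22.03 m/day.
Hydraulic gradient i = Δh / L = 19.6 / 423 = 0.04634.
Darcy flux q = K · i = 22.03 × 0.04634 = 1.021 m/day.
Seepage velocity v = q / n_e = 1.021 / 0.25 = 4.083 m/day.
Travel time t = L / v = 423 / 4.083 = 103.6 days.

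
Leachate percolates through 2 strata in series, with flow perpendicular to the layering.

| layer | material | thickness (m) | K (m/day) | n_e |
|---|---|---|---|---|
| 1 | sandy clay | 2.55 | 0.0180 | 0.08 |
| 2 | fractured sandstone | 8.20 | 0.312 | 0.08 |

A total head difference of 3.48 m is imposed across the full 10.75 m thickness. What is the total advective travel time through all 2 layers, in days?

With flow normal to the layers, continuity requires the same specific discharge q through every layer.
Σ(b_i/K_i) = 2.55/0.0180 + 8.20/0.312 = 167.9 d.
q = Δh / Σ(b_i/K_i) = 3.48 / 167.9 = 0.02072 m/day.
In each layer the seepage velocity is v_i = q/n_i, so the layer transit time is t_i = b_i·n_i / q:
  layer 1 (sandy clay): t_1 = 2.55 × 0.08 / 0.02072 = 9.845 d
  layer 2 (fractured sandstone): t_2 = 8.20 × 0.08 / 0.02072 = 31.66 d
Total t = Σ t_i = 41.50 days.

41.5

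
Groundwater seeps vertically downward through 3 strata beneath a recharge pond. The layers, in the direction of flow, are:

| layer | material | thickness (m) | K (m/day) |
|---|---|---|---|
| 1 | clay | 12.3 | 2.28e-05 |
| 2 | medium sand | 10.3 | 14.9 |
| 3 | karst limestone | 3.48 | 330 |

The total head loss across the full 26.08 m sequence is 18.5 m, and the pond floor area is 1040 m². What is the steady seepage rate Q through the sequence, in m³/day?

Flow is perpendicular to layering, so the layers act in series and the equivalent K is the thickness-weighted harmonic mean.
Total thickness L = 12.3 + 10.3 + 3.48 = 26.08 m.
Σ(b_i/K_i) = 12.3/2.28e-05 + 10.3/14.9 + 3.48/330 = 5.395e+05 d.
K_eq = L / Σ(b_i/K_i) = 26.08 / 5.395e+05 = 4.834e-05 m/day.
Q = K_eq · A · (Δh/L) = 4.834e-05 × 1040 × (18.5/26.08) = 0.03566 m³/day.

0.0357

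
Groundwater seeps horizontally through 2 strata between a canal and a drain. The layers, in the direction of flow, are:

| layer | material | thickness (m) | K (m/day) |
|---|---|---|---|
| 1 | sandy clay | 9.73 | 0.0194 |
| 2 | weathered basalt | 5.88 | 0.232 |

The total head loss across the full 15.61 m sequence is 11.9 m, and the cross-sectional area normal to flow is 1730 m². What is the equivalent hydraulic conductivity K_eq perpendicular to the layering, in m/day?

Flow is perpendicular to layering, so the layers act in series and the equivalent K is the thickness-weighted harmonic mean.
Total thickness L = 9.73 + 5.88 = 15.61 m.
Σ(b_i/K_i) = 9.73/0.0194 + 5.88/0.232 = 526.9 d.
K_eq = L / Σ(b_i/K_i) = 15.61 / 526.9 = 0.02963 m/day.

0.0296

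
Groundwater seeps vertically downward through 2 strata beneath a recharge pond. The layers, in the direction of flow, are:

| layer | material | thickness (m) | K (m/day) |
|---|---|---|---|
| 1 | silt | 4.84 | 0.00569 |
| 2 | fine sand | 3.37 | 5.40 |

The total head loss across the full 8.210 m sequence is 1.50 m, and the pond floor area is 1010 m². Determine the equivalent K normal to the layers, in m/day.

Flow is perpendicular to layering, so the layers act in series and the equivalent K is the thickness-weighted harmonic mean.
Total thickness L = 4.84 + 3.37 = 8.210 m.
Σ(b_i/K_i) = 4.84/0.00569 + 3.37/5.40 = 851.2 d.
K_eq = L / Σ(b_i/K_i) = 8.210 / 851.2 = 0.009645 m/day.

0.00964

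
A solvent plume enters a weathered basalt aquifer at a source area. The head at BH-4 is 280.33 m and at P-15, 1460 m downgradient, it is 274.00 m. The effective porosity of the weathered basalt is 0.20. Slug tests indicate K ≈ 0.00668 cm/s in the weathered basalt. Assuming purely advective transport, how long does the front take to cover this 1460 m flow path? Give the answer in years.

31.9

Convert K: 0.00668 cm/s × 864 = 5.772 m/day.
Hydraulic gradient i = (280.33 − 274.00) / 1460 = 6.33 / 1460 = 0.004336.
Darcy flux q = K · i = 5.772 × 0.004336 = 0.02502 m/day.
Seepage velocity v = q / n_e = 0.02502 / 0.20 = 0.1251 m/day.
Travel time t = L / v = 1460 / 0.1251 = 11669 days = 31.95 years.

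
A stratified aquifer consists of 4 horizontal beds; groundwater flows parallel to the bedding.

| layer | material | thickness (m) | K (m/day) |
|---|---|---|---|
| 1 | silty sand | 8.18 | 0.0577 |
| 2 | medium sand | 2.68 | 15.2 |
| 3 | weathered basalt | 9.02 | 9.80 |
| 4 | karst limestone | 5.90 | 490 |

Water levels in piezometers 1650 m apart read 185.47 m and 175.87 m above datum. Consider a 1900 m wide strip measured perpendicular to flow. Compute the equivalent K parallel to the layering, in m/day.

Flow is parallel to layering, so each bed carries its own Darcy discharge and the transmissivities add.
Σ(K_i·b_i) = 0.0577×8.18 + 15.2×2.68 + 9.80×9.02 + 490×5.90 = 3021 m²/day.
Total thickness b = 25.78 m, so K_eq = Σ(K_i·b_i)/b = 117.2 m/day.

117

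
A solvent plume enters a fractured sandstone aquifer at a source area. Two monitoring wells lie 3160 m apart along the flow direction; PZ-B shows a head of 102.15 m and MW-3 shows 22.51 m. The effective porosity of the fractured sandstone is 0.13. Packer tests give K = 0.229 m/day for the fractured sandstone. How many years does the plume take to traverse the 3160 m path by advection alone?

Hydraulic gradient i = (102.15 − 22.51) / 3160 = 79.64 / 3160 = 0.02520.
Darcy flux q = K · i = 0.2290 × 0.02520 = 0.005771 m/day.
Seepage velocity v = q / n_e = 0.005771 / 0.13 = 0.04440 m/day.
Travel time t = L / v = 3160 / 0.04440 = 71179 days = 194.9 years.

195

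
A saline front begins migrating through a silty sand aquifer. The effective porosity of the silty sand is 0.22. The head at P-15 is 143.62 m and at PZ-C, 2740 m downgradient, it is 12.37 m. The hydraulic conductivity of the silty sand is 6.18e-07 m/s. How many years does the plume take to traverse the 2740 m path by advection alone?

645

Convert K: 6.18e-07 m/s × 86400 = 0.05340 m/day.
Hydraulic gradient i = (143.62 − 12.37) / 2740 = 131.25 / 2740 = 0.04790.
Darcy flux q = K · i = 0.05340 × 0.04790 = 0.002558 m/day.
Seepage velocity v = q / n_e = 0.002558 / 0.22 = 0.01163 m/day.
Travel time t = L / v = 2740 / 0.01163 = 2.357e+05 days = 645.3 years.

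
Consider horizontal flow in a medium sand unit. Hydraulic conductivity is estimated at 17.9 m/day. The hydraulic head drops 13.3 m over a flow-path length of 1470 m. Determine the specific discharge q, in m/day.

0.162

Hydraulic gradient i = Δh / L = 13.3 / 1470 = 0.009048.
Specific discharge q = K · i = 17.90 × 0.009048 = 0.1620 m/day.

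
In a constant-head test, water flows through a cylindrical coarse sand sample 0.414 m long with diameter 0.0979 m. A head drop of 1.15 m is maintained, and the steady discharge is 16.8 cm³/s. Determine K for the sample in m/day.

69.4

Cross-sectional area A = π·(d/2)² = π × (0.0979/2)² = 0.007528 m².
Convert discharge: 16.8 cm³/s = 1.680e-05 m³/s.
Darcy's law rearranged: K = Q·L / (A·Δh) = 1.680e-05 × 0.414 / (0.007528 × 1.15) = 0.0008034 m/s = 69.42 m/day.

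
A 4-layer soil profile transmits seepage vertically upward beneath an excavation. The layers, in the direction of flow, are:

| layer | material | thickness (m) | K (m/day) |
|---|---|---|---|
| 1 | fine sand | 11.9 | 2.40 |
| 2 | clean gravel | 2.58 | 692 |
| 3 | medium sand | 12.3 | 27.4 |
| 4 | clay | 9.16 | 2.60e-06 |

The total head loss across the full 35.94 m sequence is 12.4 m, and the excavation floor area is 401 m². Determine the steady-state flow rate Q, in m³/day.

Flow is perpendicular to layering, so the layers act in series and the equivalent K is the thickness-weighted harmonic mean.
Total thickness L = 11.9 + 2.58 + 12.3 + 9.16 = 35.94 m.
Σ(b_i/K_i) = 11.9/2.40 + 2.58/692 + 12.3/27.4 + 9.16/2.60e-06 = 3.523e+06 d.
K_eq = L / Σ(b_i/K_i) = 35.94 / 3.523e+06 = 1.020e-05 m/day.
Q = K_eq · A · (Δh/L) = 1.020e-05 × 401 × (12.4/35.94) = 0.001411 m³/day.

0.00141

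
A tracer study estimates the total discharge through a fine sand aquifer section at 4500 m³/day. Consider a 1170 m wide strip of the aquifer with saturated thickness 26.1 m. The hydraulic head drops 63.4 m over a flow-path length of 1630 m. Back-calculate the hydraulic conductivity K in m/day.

3.79

Cross-sectional area A = 1170 × 26.1 = 30537 m².
Hydraulic gradient i = Δh / L = 63.4 / 1630 = 0.03890.
From Q = K·A·i, K = Q / (A·i) = 4500 / (30537 × 0.03890) = 3.789 m/day.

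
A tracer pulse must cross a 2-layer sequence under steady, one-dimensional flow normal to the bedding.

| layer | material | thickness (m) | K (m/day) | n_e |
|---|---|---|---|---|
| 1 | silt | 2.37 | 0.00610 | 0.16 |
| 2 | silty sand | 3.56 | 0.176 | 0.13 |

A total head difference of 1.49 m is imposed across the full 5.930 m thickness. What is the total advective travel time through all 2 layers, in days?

With flow normal to the layers, continuity requires the same specific discharge q through every layer.
Σ(b_i/K_i) = 2.37/0.00610 + 3.56/0.176 = 408.8 d.
q = Δh / Σ(b_i/K_i) = 1.49 / 408.8 = 0.003645 m/day.
In each layer the seepage velocity is v_i = q/n_i, so the layer transit time is t_i = b_i·n_i / q:
  layer 1 (silt): t_1 = 2.37 × 0.16 / 0.003645 = 104.0 d
  layer 2 (silty sand): t_2 = 3.56 × 0.13 / 0.003645 = 127.0 d
Total t = Σ t_i = 231.0 days.

231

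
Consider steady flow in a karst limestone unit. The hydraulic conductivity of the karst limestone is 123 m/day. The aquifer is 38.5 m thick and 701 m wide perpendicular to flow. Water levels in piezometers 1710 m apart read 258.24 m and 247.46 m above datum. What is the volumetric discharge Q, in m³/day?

20900

Cross-sectional area A = 701 × 38.5 = 26988 m².
Hydraulic gradient i = (258.24 − 247.46) / 1710 = 10.78 / 1710 = 0.006304.
Darcy's law: Q = K · A · i = 123.0 × 26988 × 0.006304 = 20927 m³/day.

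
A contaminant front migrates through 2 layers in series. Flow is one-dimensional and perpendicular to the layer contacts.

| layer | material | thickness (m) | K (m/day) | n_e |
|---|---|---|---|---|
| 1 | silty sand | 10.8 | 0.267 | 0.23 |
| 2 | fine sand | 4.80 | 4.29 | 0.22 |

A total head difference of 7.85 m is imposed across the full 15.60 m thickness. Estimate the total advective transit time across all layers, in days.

With flow normal to the layers, continuity requires the same specific discharge q through every layer.
Σ(b_i/K_i) = 10.8/0.267 + 4.80/4.29 = 41.57 d.
q = Δh / Σ(b_i/K_i) = 7.85 / 41.57 = 0.1888 m/day.
In each layer the seepage velocity is v_i = q/n_i, so the layer transit time is t_i = b_i·n_i / q:
  layer 1 (silty sand): t_1 = 10.8 × 0.23 / 0.1888 = 13.15 d
  layer 2 (fine sand): t_2 = 4.80 × 0.22 / 0.1888 = 5.592 d
Total t = Σ t_i = 18.75 days.

18.7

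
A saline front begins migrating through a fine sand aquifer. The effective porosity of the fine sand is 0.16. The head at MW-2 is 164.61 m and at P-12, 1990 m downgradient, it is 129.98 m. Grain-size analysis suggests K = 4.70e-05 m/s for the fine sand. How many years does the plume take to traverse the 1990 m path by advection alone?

12.3

Convert K: 4.70e-05 m/s × 86400 = 4.061 m/day.
Hydraulic gradient i = (164.61 − 129.98) / 1990 = 34.63 / 1990 = 0.01740.
Darcy flux q = K · i = 4.061 × 0.01740 = 0.07067 m/day.
Seepage velocity v = q / n_e = 0.07067 / 0.16 = 0.4417 m/day.
Travel time t = L / v = 1990 / 0.4417 = 4506 days = 12.34 years.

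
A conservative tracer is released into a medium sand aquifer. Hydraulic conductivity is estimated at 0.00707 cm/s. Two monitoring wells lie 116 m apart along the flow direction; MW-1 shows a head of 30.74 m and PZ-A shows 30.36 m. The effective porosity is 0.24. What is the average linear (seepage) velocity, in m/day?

Convert K: 0.00707 cm/s × 864 = 6.108 m/day.
Hydraulic gradient i = (30.74 − 30.36) / 116 = 0.38 / 116 = 0.003276.
Darcy flux q = K · i = 6.108 × 0.003276 = 0.02001 m/day.
Seepage velocity v = q / n_e = 0.02001 / 0.24 = 0.08338 m/day.

0.0834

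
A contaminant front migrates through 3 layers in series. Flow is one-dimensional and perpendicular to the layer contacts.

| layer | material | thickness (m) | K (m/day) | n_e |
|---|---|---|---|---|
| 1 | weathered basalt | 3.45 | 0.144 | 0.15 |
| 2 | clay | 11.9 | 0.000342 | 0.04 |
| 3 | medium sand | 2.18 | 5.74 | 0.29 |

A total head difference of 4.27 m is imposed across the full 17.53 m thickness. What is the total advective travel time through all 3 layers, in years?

With flow normal to the layers, continuity requires the same specific discharge q through every layer.
Σ(b_i/K_i) = 3.45/0.144 + 11.9/0.000342 + 2.18/5.74 = 34820 d.
q = Δh / Σ(b_i/K_i) = 4.27 / 34820 = 0.0001226 m/day.
In each layer the seepage velocity is v_i = q/n_i, so the layer transit time is t_i = b_i·n_i / q:
  layer 1 (weathered basalt): t_1 = 3.45 × 0.15 / 0.0001226 = 4220 d
  layer 2 (clay): t_2 = 11.9 × 0.04 / 0.0001226 = 3882 d
  layer 3 (medium sand): t_3 = 2.18 × 0.29 / 0.0001226 = 5155 d
Total t = Σ t_i = 13257 days = 36.30 years.

36.3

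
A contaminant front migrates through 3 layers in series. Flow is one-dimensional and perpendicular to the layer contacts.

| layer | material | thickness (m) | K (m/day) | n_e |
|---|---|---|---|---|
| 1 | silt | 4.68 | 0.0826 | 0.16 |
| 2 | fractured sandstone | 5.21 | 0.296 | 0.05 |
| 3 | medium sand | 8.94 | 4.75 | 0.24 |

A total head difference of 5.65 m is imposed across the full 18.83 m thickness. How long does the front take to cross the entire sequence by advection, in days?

42.5

With flow normal to the layers, continuity requires the same specific discharge q through every layer.
Σ(b_i/K_i) = 4.68/0.0826 + 5.21/0.296 + 8.94/4.75 = 76.14 d.
q = Δh / Σ(b_i/K_i) = 5.65 / 76.14 = 0.07420 m/day.
In each layer the seepage velocity is v_i = q/n_i, so the layer transit time is t_i = b_i·n_i / q:
  layer 1 (silt): t_1 = 4.68 × 0.16 / 0.07420 = 10.09 d
  layer 2 (fractured sandstone): t_2 = 5.21 × 0.05 / 0.07420 = 3.511 d
  layer 3 (medium sand): t_3 = 8.94 × 0.24 / 0.07420 = 28.92 d
Total t = Σ t_i = 42.52 days.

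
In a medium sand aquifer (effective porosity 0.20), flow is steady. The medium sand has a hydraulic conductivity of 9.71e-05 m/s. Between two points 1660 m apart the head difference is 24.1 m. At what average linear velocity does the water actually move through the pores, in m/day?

Convert K: 9.71e-05 m/s × 86400 = 8.389 m/day.
Hydraulic gradient i = Δh / L = 24.1 / 1660 = 0.01452.
Darcy flux q = K · i = 8.389 × 0.01452 = 0.1218 m/day.
Seepage velocity v = q / n_e = 0.1218 / 0.20 = 0.6090 m/day.

0.609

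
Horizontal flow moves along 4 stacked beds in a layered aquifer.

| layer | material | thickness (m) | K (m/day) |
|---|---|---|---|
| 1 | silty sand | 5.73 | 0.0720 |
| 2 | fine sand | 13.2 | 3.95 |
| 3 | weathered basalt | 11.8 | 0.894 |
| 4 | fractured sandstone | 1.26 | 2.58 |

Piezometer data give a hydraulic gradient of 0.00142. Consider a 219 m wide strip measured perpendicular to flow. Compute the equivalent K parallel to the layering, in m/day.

Flow is parallel to layering, so each bed carries its own Darcy discharge and the transmissivities add.
Σ(K_i·b_i) = 0.0720×5.73 + 3.95×13.2 + 0.894×11.8 + 2.58×1.26 = 66.35 m²/day.
Total thickness b = 31.99 m, so K_eq = Σ(K_i·b_i)/b = 2.074 m/day.

2.07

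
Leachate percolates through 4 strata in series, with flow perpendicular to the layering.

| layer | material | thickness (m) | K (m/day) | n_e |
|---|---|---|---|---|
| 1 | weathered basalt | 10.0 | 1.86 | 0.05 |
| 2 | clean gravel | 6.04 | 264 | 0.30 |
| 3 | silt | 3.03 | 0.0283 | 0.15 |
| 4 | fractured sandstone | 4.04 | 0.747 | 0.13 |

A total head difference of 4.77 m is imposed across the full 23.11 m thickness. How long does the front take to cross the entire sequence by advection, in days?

With flow normal to the layers, continuity requires the same specific discharge q through every layer.
Σ(b_i/K_i) = 10.0/1.86 + 6.04/264 + 3.03/0.0283 + 4.04/0.747 = 117.9 d.
q = Δh / Σ(b_i/K_i) = 4.77 / 117.9 = 0.04047 m/day.
In each layer the seepage velocity is v_i = q/n_i, so the layer transit time is t_i = b_i·n_i / q:
  layer 1 (weathered basalt): t_1 = 10.0 × 0.05 / 0.04047 = 12.36 d
  layer 2 (clean gravel): t_2 = 6.04 × 0.30 / 0.04047 = 44.78 d
  layer 3 (silt): t_3 = 3.03 × 0.15 / 0.04047 = 11.23 d
  layer 4 (fractured sandstone): t_4 = 4.04 × 0.13 / 0.04047 = 12.98 d
Total t = Σ t_i = 81.34 days.

81.3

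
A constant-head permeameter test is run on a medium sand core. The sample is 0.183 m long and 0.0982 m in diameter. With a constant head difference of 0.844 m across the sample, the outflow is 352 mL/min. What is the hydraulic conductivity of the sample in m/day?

Cross-sectional area A = π·(d/2)² = π × (0.0982/2)² = 0.007574 m².
Convert discharge: 352 mL/min = 5.867e-06 m³/s.
Darcy's law rearranged: K = Q·L / (A·Δh) = 5.867e-06 × 0.183 / (0.007574 × 0.844) = 0.0001680 m/s = 14.51 m/day.

14.5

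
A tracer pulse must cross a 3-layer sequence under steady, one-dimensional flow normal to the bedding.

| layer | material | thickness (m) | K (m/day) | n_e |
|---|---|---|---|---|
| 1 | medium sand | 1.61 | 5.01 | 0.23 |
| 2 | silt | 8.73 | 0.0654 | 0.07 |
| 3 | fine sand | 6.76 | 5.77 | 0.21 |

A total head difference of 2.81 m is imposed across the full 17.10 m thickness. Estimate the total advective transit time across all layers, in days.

115

With flow normal to the layers, continuity requires the same specific discharge q through every layer.
Σ(b_i/K_i) = 1.61/5.01 + 8.73/0.0654 + 6.76/5.77 = 135.0 d.
q = Δh / Σ(b_i/K_i) = 2.81 / 135.0 = 0.02082 m/day.
In each layer the seepage velocity is v_i = q/n_i, so the layer transit time is t_i = b_i·n_i / q:
  layer 1 (medium sand): t_1 = 1.61 × 0.23 / 0.02082 = 17.79 d
  layer 2 (silt): t_2 = 8.73 × 0.07 / 0.02082 = 29.35 d
  layer 3 (fine sand): t_3 = 6.76 × 0.21 / 0.02082 = 68.19 d
Total t = Σ t_i = 115.3 days.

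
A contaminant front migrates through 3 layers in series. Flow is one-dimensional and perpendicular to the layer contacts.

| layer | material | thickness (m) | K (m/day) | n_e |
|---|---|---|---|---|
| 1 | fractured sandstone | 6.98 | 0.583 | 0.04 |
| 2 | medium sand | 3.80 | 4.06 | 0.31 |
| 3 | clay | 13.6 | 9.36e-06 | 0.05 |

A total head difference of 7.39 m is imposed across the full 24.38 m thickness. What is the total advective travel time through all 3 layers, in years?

With flow normal to the layers, continuity requires the same specific discharge q through every layer.
Σ(b_i/K_i) = 6.98/0.583 + 3.80/4.06 + 13.6/9.36e-06 = 1.453e+06 d.
q = Δh / Σ(b_i/K_i) = 7.39 / 1.453e+06 = 5.086e-06 m/day.
In each layer the seepage velocity is v_i = q/n_i, so the layer transit time is t_i = b_i·n_i / q:
  layer 1 (fractured sandstone): t_1 = 6.98 × 0.04 / 5.086e-06 = 54896 d
  layer 2 (medium sand): t_2 = 3.80 × 0.31 / 5.086e-06 = 2.316e+05 d
  layer 3 (clay): t_3 = 13.6 × 0.05 / 5.086e-06 = 1.337e+05 d
Total t = Σ t_i = 4.202e+05 days = 1150 years.

1150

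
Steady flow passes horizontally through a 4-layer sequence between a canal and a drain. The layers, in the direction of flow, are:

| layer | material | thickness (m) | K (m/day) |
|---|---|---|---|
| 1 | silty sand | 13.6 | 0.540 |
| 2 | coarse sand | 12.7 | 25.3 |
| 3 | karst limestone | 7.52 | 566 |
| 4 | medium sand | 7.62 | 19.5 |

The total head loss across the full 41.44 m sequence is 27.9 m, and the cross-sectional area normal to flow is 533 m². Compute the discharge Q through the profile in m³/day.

Flow is perpendicular to layering, so the layers act in series and the equivalent K is the thickness-weighted harmonic mean.
Total thickness L = 13.6 + 12.7 + 7.52 + 7.62 = 41.44 m.
Σ(b_i/K_i) = 13.6/0.540 + 12.7/25.3 + 7.52/566 + 7.62/19.5 = 26.09 d.
K_eq = L / Σ(b_i/K_i) = 41.44 / 26.09 = 1.588 m/day.
Q = K_eq · A · (Δh/L) = 1.588 × 533 × (27.9/41.44) = 570.0 m³/day.

570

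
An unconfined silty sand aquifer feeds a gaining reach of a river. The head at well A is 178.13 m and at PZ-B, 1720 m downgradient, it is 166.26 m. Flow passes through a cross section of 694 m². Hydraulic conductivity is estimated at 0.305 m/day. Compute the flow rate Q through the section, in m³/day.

Hydraulic gradient i = (178.13 − 166.26) / 1720 = 11.87 / 1720 = 0.006901.
Darcy's law: Q = K · A · i = 0.3050 × 694.0 × 0.006901 = 1.461 m³/day.

1.46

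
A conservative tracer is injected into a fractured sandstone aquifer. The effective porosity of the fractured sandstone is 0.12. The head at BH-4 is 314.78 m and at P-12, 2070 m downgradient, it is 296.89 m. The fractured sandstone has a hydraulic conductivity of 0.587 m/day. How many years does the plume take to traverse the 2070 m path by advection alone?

134

Hydraulic gradient i = (314.78 − 296.89) / 2070 = 17.89 / 2070 = 0.008643.
Darcy flux q = K · i = 0.5870 × 0.008643 = 0.005073 m/day.
Seepage velocity v = q / n_e = 0.005073 / 0.12 = 0.04228 m/day.
Travel time t = L / v = 2070 / 0.04228 = 48964 days = 134.1 years.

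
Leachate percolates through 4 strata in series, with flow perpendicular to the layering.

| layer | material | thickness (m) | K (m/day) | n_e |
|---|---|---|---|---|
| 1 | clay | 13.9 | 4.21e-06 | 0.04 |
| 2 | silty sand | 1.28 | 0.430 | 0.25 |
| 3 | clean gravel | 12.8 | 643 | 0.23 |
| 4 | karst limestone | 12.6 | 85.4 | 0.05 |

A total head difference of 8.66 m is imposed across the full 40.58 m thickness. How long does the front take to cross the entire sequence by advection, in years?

With flow normal to the layers, continuity requires the same specific discharge q through every layer.
Σ(b_i/K_i) = 13.9/4.21e-06 + 1.28/0.430 + 12.8/643 + 12.6/85.4 = 3.302e+06 d.
q = Δh / Σ(b_i/K_i) = 8.66 / 3.302e+06 = 2.623e-06 m/day.
In each layer the seepage velocity is v_i = q/n_i, so the layer transit time is t_i = b_i·n_i / q:
  layer 1 (clay): t_1 = 13.9 × 0.04 / 2.623e-06 = 2.120e+05 d
  layer 2 (silty sand): t_2 = 1.28 × 0.25 / 2.623e-06 = 1.220e+05 d
  layer 3 (clean gravel): t_3 = 12.8 × 0.23 / 2.623e-06 = 1.122e+06 d
  layer 4 (karst limestone): t_4 = 12.6 × 0.05 / 2.623e-06 = 2.402e+05 d
Total t = Σ t_i = 1.697e+06 days = 4645 years.

4640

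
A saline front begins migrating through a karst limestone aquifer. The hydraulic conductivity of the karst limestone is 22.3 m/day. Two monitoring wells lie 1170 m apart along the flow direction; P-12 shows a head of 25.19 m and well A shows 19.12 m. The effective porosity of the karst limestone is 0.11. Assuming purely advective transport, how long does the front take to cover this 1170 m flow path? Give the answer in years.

3.05

Hydraulic gradient i = (25.19 − 19.12) / 1170 = 6.07 / 1170 = 0.005188.
Darcy flux q = K · i = 22.30 × 0.005188 = 0.1157 m/day.
Seepage velocity v = q / n_e = 0.1157 / 0.11 = 1.052 m/day.
Travel time t = L / v = 1170 / 1.052 = 1112 days = 3.046 years.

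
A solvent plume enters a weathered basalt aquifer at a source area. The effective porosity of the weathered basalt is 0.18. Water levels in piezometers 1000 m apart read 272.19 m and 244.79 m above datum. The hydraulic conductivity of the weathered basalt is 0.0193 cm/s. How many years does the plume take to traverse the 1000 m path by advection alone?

1.08

Convert K: 0.0193 cm/s × 864 = 16.68 m/day.
Hydraulic gradient i = (272.19 − 244.79) / 1000 = 27.4 / 1000 = 0.02740.
Darcy flux q = K · i = 16.68 × 0.02740 = 0.4569 m/day.
Seepage velocity v = q / n_e = 0.4569 / 0.18 = 2.538 m/day.
Travel time t = L / v = 1000 / 2.538 = 394.0 days = 1.079 years.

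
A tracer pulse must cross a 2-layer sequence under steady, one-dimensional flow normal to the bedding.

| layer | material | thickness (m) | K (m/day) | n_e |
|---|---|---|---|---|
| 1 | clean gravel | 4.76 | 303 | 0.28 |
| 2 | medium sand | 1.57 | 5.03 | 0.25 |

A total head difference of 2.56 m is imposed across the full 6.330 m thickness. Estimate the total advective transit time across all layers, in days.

0.221

With flow normal to the layers, continuity requires the same specific discharge q through every layer.
Σ(b_i/K_i) = 4.76/303 + 1.57/5.03 = 0.3278 d.
q = Δh / Σ(b_i/K_i) = 2.56 / 0.3278 = 7.809 m/day.
In each layer the seepage velocity is v_i = q/n_i, so the layer transit time is t_i = b_i·n_i / q:
  layer 1 (clean gravel): t_1 = 4.76 × 0.28 / 7.809 = 0.1707 d
  layer 2 (medium sand): t_2 = 1.57 × 0.25 / 7.809 = 0.05026 d
Total t = Σ t_i = 0.2209 days.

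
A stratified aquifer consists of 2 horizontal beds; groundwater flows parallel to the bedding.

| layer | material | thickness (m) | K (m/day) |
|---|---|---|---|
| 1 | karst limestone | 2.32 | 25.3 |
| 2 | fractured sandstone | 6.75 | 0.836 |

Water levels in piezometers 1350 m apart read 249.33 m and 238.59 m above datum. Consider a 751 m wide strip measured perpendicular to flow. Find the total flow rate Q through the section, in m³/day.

Flow is parallel to layering, so each bed carries its own Darcy discharge and the transmissivities add.
Σ(K_i·b_i) = 25.3×2.32 + 0.836×6.75 = 64.34 m²/day.
Hydraulic gradient i = (249.33 − 238.59) / 1350 = 10.74 / 1350 = 0.007956.
Q = Σ(K_i·b_i) · W · i = 64.34 × 751 × 0.007956 = 384.4 m³/day.

384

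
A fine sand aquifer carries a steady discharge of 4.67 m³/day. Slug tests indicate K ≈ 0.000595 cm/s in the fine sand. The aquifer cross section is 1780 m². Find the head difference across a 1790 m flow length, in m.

9.14

Convert K: 0.000595 cm/s × 864 = 0.5141 m/day.
From Q = K·A·i, i = Q / (K·A) = 4.67 / (0.5141 × 1780) = 0.005103.
Head loss Δh = i · L = 0.005103 × 1790 = 9.135 m.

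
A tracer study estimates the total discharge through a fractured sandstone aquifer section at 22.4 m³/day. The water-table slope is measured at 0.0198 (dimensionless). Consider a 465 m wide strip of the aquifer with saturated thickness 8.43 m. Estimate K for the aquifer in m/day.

Cross-sectional area A = 465 × 8.43 = 3920 m².
Hydraulic gradient i = 0.0198.
From Q = K·A·i, K = Q / (A·i) = 22.4 / (3920 × 0.01980) = 0.2886 m/day.

0.289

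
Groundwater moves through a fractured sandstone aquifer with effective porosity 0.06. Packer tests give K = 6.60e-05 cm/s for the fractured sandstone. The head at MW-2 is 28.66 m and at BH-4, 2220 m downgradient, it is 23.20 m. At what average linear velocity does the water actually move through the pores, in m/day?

0.00234

Convert K: 6.60e-05 cm/s × 864 = 0.05702 m/day.
Hydraulic gradient i = (28.66 − 23.20) / 2220 = 5.46 / 2220 = 0.002459.
Darcy flux q = K · i = 0.05702 × 0.002459 = 0.0001402 m/day.
Seepage velocity v = q / n_e = 0.0001402 / 0.06 = 0.002337 m/day.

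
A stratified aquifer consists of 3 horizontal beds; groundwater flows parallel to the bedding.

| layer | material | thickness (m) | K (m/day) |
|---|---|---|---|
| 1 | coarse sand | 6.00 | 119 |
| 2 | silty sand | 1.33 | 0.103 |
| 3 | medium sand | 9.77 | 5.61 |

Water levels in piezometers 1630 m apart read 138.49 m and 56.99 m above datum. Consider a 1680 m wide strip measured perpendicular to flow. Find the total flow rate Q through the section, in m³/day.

64600

Flow is parallel to layering, so each bed carries its own Darcy discharge and the transmissivities add.
Σ(K_i·b_i) = 119×6.00 + 0.103×1.33 + 5.61×9.77 = 768.9 m²/day.
Hydraulic gradient i = (138.49 − 56.99) / 1630 = 81.5 / 1630 = 0.05000.
Q = Σ(K_i·b_i) · W · i = 768.9 × 1680 × 0.05000 = 64592 m³/day.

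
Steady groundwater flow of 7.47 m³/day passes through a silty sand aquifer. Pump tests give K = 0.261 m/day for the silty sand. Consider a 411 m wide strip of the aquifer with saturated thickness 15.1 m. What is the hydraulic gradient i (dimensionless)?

Cross-sectional area A = 411 × 15.1 = 6206 m².
From Q = K·A·i, i = Q / (K·A) = 7.47 / (0.2610 × 6206) = 0.004612.

0.00461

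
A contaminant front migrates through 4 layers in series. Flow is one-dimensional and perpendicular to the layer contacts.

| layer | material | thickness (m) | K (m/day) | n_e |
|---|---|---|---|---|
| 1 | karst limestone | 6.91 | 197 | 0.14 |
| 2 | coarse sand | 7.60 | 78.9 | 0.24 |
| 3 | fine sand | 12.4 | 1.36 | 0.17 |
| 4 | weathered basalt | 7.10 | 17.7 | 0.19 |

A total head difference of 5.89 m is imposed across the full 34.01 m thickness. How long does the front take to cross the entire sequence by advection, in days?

With flow normal to the layers, continuity requires the same specific discharge q through every layer.
Σ(b_i/K_i) = 6.91/197 + 7.60/78.9 + 12.4/1.36 + 7.10/17.7 = 9.650 d.
q = Δh / Σ(b_i/K_i) = 5.89 / 9.650 = 0.6104 m/day.
In each layer the seepage velocity is v_i = q/n_i, so the layer transit time is t_i = b_i·n_i / q:
  layer 1 (karst limestone): t_1 = 6.91 × 0.14 / 0.6104 = 1.585 d
  layer 2 (coarse sand): t_2 = 7.60 × 0.24 / 0.6104 = 2.988 d
  layer 3 (fine sand): t_3 = 12.4 × 0.17 / 0.6104 = 3.454 d
  layer 4 (weathered basalt): t_4 = 7.10 × 0.19 / 0.6104 = 2.210 d
Total t = Σ t_i = 10.24 days.

10.2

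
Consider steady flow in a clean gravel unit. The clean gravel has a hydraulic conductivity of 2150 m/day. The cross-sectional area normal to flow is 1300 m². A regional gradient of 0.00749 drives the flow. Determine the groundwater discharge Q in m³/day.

Hydraulic gradient i = 0.00749.
Darcy's law: Q = K · A · i = 2150 × 1300 × 0.007490 = 20935 m³/day.

20900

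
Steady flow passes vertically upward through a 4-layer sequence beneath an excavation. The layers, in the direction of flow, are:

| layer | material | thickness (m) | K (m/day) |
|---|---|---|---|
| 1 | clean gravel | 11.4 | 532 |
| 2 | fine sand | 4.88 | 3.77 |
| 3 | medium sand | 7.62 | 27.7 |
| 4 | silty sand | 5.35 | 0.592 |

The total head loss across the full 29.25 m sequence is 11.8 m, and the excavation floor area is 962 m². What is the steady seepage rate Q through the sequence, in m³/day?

1070

Flow is perpendicular to layering, so the layers act in series and the equivalent K is the thickness-weighted harmonic mean.
Total thickness L = 11.4 + 4.88 + 7.62 + 5.35 = 29.25 m.
Σ(b_i/K_i) = 11.4/532 + 4.88/3.77 + 7.62/27.7 + 5.35/0.592 = 10.63 d.
K_eq = L / Σ(b_i/K_i) = 29.25 / 10.63 = 2.752 m/day.
Q = K_eq · A · (Δh/L) = 2.752 × 962 × (11.8/29.25) = 1068 m³/day.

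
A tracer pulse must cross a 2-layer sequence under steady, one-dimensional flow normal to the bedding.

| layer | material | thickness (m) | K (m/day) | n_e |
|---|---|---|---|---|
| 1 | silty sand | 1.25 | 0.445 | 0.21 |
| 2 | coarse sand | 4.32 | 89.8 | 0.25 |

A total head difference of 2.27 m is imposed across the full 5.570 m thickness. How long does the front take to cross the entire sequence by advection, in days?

With flow normal to the layers, continuity requires the same specific discharge q through every layer.
Σ(b_i/K_i) = 1.25/0.445 + 4.32/89.8 = 2.857 d.
q = Δh / Σ(b_i/K_i) = 2.27 / 2.857 = 0.7945 m/day.
In each layer the seepage velocity is v_i = q/n_i, so the layer transit time is t_i = b_i·n_i / q:
  layer 1 (silty sand): t_1 = 1.25 × 0.21 / 0.7945 = 0.3304 d
  layer 2 (coarse sand): t_2 = 4.32 × 0.25 / 0.7945 = 1.359 d
Total t = Σ t_i = 1.690 days.

1.69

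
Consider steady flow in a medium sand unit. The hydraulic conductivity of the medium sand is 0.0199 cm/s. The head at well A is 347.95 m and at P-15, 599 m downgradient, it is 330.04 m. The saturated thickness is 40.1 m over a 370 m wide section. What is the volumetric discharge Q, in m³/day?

Convert K: 0.0199 cm/s × 864 = 17.19 m/day.
Cross-sectional area A = 370 × 40.1 = 14837 m².
Hydraulic gradient i = (347.95 − 330.04) / 599 = 17.91 / 599 = 0.02990.
Darcy's law: Q = K · A · i = 17.19 × 14837 × 0.02990 = 7627 m³/day.

7630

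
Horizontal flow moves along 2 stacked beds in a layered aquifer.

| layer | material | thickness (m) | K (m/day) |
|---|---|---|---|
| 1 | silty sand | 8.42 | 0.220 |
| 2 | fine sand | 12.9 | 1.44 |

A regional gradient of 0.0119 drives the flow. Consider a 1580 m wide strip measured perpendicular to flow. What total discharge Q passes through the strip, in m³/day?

Flow is parallel to layering, so each bed carries its own Darcy discharge and the transmissivities add.
Σ(K_i·b_i) = 0.220×8.42 + 1.44×12.9 = 20.43 m²/day.
Hydraulic gradient i = 0.0119.
Q = Σ(K_i·b_i) · W · i = 20.43 × 1580 × 0.01190 = 384.1 m³/day.

384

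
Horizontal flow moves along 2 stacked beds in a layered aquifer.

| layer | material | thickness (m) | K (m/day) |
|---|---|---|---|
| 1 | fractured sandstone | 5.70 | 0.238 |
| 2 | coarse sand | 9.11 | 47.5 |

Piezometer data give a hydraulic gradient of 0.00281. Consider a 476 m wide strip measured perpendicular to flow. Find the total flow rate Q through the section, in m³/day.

Flow is parallel to layering, so each bed carries its own Darcy discharge and the transmissivities add.
Σ(K_i·b_i) = 0.238×5.70 + 47.5×9.11 = 434.1 m²/day.
Hydraulic gradient i = 0.00281.
Q = Σ(K_i·b_i) · W · i = 434.1 × 476 × 0.002810 = 580.6 m³/day.

581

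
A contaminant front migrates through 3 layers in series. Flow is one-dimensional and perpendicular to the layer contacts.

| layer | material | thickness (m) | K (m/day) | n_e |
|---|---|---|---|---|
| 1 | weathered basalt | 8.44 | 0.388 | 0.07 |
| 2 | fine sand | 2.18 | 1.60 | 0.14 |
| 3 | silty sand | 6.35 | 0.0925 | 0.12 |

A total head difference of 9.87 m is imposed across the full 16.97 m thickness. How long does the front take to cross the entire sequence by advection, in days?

15.4

With flow normal to the layers, continuity requires the same specific discharge q through every layer.
Σ(b_i/K_i) = 8.44/0.388 + 2.18/1.60 + 6.35/0.0925 = 91.76 d.
q = Δh / Σ(b_i/K_i) = 9.87 / 91.76 = 0.1076 m/day.
In each layer the seepage velocity is v_i = q/n_i, so the layer transit time is t_i = b_i·n_i / q:
  layer 1 (weathered basalt): t_1 = 8.44 × 0.07 / 0.1076 = 5.493 d
  layer 2 (fine sand): t_2 = 2.18 × 0.14 / 0.1076 = 2.838 d
  layer 3 (silty sand): t_3 = 6.35 × 0.12 / 0.1076 = 7.084 d
Total t = Σ t_i = 15.41 days.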